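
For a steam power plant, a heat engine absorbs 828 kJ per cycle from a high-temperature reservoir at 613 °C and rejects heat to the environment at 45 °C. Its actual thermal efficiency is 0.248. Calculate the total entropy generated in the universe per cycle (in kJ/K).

ΔS_univ ≈ 1.023 kJ/K

T_H = 613 °C → 613 + 273.15 = 886.15 K.
T_C = 45 °C → 45 + 273.15 = 318.15 K.
W = η·Q_H = 0.248 × 828 = 205.3 kJ, so Q_C = Q_H − W = 622.7 kJ.
The hot reservoir loses entropy Q_H/T_H = 828/886.15 = 0.9344 kJ/K; the cold reservoir gains Q_C/T_C = 622.7/318.15 = 1.957 kJ/K.
ΔS_univ = −Q_H/T_H + Q_C/T_C = 1.023 kJ/K (> 0, since η = 0.248 < η_Carnot = 0.641).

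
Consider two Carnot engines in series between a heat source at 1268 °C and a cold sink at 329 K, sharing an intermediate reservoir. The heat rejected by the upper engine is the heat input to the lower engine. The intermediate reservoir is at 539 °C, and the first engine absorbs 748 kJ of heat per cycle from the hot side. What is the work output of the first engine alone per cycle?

T_H = 1268 °C → 1268 + 273.15 = 1541.15 K.
T_m = 539 °C → 539 + 273.15 = 812.15 K.
First-stage efficiency η₁ = 1 − T_m/T_H = 1 − 812.15/1541.15 = 0.4730.
W₁ = η₁·Q_H = 0.4730 × 748 = 354 kJ.

W₁ ≈ 354 kJ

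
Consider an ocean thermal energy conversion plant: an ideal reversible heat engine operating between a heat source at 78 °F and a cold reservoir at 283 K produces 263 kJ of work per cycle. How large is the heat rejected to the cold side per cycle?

T_H = 78 °F → (78 − 32) × 5/9 = 25.56 °C = 298.71 K.
η_rev = 1 − T_C/T_H = 1 − 283.00/298.71 = 0.0526.
Since Q_C/Q_H = T_C/T_H and Q_H = W/η, Q_C = W·T_C/(T_H − T_C) = 263 × 283.00/15.71 = 4740 kJ.

Q_C ≈ 4740 kJ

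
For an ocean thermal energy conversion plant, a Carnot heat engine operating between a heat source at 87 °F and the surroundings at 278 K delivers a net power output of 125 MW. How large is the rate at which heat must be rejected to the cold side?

Q̇_C ≈ 1352 MW

T_H = 87 °F → (87 − 32) × 5/9 = 30.56 °C = 303.71 K.
Since the cycle is reversible, η = 1 − T_C/T_H = 1 − 278.00/303.71 = 0.0846.
Since Q_C/Q_H = T_C/T_H and Q_H = W/η, Q_C = W·T_C/(T_H − T_C) = 125 × 278.00/25.71 = 1352 MW.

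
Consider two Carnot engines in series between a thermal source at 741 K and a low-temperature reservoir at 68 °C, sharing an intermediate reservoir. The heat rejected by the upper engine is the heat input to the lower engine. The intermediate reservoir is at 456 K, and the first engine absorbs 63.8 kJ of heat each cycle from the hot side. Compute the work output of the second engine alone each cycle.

T_C = 68 °C → 68 + 273.15 = 341.15 K.
Heat entering the second stage: Q_m = Q_H·(T_m/T_H) = 63.8 × 456.00/741.00 = 39.3 kJ.
Second-stage efficiency η₂ = 1 − T_C/T_m = 1 − 341.15/456.00 = 0.2519, so W₂ = η₂·Q_m = 9.89 kJ.

W₂ ≈ 9.89 kJ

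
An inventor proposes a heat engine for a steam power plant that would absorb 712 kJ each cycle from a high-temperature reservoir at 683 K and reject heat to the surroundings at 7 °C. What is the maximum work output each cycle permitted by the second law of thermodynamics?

W_max ≈ 420.0 kJ

T_C = 7 °C → 7 + 273.15 = 280.15 K.
By the Carnot theorem, η_max = 1 − T_C/T_H = 1 − 280.15/683.00 = 0.5898.
W_max = η_max · Q_H = 0.5898 × 712 = 420.0 kJ.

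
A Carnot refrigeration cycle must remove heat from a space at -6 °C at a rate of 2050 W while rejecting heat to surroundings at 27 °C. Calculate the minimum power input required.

T_H = 27 °C → 27 + 273.15 = 300.15 K.
T_C = -6 °C → -6 + 273.15 = 267.15 K.
For a reversible refrigerator, COP_R = T_C/(T_H − T_C) = 267.15/33.00 = 8.0955.
W = Q_C/COP_R = 2050/8.0955 = 253 W.

Ẇ_in ≈ 253 W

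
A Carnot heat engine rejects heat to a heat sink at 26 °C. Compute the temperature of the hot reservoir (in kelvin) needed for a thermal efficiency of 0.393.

T_H ≈ 493 K

T_C = 26 °C → 26 + 273.15 = 299.15 K.
From η = 1 − T_C/T_H, solving for T_H gives T_H = T_C/(1 − η) = 299.15/(1 − 0.393) = 493 K.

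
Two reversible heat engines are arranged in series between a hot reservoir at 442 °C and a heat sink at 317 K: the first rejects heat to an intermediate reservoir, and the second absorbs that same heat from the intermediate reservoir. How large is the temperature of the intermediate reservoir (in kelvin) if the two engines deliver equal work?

T_H = 442 °C → 442 + 273.15 = 715.15 K.
For reversible stages Q_m = Q_H·(T_m/T_H). Setting W₁ = Q_H(1 − T_m/T_H) equal to W₂ = Q_m(1 − T_C/T_m) = Q_H·(T_m − T_C)/T_H gives T_H − T_m = T_m − T_C, so T_m = (T_H + T_C)/2 = (715.15 + 317.00)/2 = 516.1 K.

T_m ≈ 516.1 K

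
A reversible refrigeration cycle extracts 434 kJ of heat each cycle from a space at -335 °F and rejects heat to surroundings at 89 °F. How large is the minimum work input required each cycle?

W_in ≈ 1476 kJ

T_H = 89 °F → (89 − 32) × 5/9 = 31.67 °C = 304.82 K.
T_C = -335 °F → (-335 − 32) × 5/9 = -203.89 °C = 69.26 K.
COP_R = T_C/(T_H − T_C) = 69.26/235.56 = 0.2940.
W = Q_C/COP_R = 434/0.2940 = 1476 kJ.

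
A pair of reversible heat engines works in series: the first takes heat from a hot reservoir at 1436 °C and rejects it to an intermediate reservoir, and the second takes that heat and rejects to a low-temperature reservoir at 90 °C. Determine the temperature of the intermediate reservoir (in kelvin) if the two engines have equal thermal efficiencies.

T_m ≈ 788 K

T_H = 1436 °C → 1436 + 273.15 = 1709.15 K.
T_C = 90 °C → 90 + 273.15 = 363.15 K.
Equal efficiencies require 1 − T_m/T_H = 1 − T_C/T_m, i.e. T_m/T_H = T_C/T_m, so T_m = √(T_H·T_C) = √(1709.15 × 363.15) = 788 K.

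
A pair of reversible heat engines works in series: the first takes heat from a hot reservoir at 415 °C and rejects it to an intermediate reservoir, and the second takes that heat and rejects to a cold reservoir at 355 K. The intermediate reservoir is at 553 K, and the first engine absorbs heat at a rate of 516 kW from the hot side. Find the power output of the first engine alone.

Ẇ₁ ≈ 101.3 kW

T_H = 415 °C → 415 + 273.15 = 688.15 K.
First-stage efficiency η₁ = 1 − T_m/T_H = 1 − 553.00/688.15 = 0.1964.
W₁ = η₁·Q_H = 0.1964 × 516 = 101.3 kW.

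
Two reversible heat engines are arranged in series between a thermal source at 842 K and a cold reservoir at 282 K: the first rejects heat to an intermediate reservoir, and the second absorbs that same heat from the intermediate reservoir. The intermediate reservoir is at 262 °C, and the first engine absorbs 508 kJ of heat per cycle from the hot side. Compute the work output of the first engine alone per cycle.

W₁ ≈ 185 kJ

T_m = 262 °C → 262 + 273.15 = 535.15 K.
First-stage efficiency η₁ = 1 − T_m/T_H = 1 − 535.15/842.00 = 0.3644.
W₁ = η₁·Q_H = 0.3644 × 508 = 185 kJ.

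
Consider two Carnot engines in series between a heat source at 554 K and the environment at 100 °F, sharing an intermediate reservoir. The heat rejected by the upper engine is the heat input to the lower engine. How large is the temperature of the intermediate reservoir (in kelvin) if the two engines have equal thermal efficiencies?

T_C = 100 °F → (100 − 32) × 5/9 = 37.78 °C = 310.93 K.
Equal efficiencies require 1 − T_m/T_H = 1 − T_C/T_m, i.e. T_m/T_H = T_C/T_m, so T_m = √(T_H·T_C) = √(554.00 × 310.93) = 415 K.

T_m ≈ 415 K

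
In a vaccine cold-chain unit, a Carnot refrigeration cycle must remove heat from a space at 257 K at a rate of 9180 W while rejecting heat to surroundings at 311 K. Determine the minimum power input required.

The reversible coefficient of performance is COP_R = T_C/(T_H − T_C) = 257.00/54.00 = 4.7593.
W = Q_C/COP_R = 9180/4.7593 = 1930 W.

Ẇ_in ≈ 1930 W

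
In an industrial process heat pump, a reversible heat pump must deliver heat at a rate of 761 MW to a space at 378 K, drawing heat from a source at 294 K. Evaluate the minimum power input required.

Ẇ_in ≈ 169 MW

For a reversible heat pump, COP_HP = T_H/(T_H − T_C) = 378.00/84.00 = 4.5000.
W = Q_H/COP_HP = 761/4.5000 = 169 MW.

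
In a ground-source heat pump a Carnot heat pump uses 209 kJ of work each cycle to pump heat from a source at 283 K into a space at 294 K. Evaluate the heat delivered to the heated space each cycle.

Reversible heating COP: COP_HP = T_H/(T_H − T_C) = 294.00/11.00 = 26.7273.
Q_H = COP_HP · W = 26.7273 × 209 = 5590 kJ.

Q_H ≈ 5590 kJ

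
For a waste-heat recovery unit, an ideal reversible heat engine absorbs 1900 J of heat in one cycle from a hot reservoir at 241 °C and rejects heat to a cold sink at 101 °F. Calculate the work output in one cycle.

T_H = 241 °C → 241 + 273.15 = 514.15 K.
T_C = 101 °F → (101 − 32) × 5/9 = 38.33 °C = 311.48 K.
Since the cycle is reversible, η = 1 − T_C/T_H = 1 − 311.48/514.15 = 0.3942.
W = η·Q_H = 0.3942 × 1900 = 749 J.

W ≈ 749 J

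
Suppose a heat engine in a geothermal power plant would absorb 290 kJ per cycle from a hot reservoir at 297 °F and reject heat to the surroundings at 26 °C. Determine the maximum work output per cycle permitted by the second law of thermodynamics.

T_H = 297 °F → (297 − 32) × 5/9 = 147.22 °C = 420.37 K.
T_C = 26 °C → 26 + 273.15 = 299.15 K.
The upper bound on efficiency is η_max = 1 − T_C/T_H = 1 − 299.15/420.37 = 0.2884.
W_max = η_max · Q_H = 0.2884 × 290 = 83.63 kJ.

W_max ≈ 83.63 kJ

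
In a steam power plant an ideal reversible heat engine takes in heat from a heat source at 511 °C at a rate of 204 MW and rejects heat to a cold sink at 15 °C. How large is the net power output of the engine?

Ẇ ≈ 129 MW

T_H = 511 °C → 511 + 273.15 = 784.15 K.
T_C = 15 °C → 15 + 273.15 = 288.15 K.
η_rev = 1 − T_C/T_H = 1 − 288.15/784.15 = 0.6325.
W = η·Q_H = 0.6325 × 204 = 129 MW.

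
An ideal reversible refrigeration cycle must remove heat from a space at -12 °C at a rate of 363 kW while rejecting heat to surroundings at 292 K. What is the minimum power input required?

T_C = -12 °C → -12 + 273.15 = 261.15 K.
For a reversible refrigerator, COP_R = T_C/(T_H − T_C) = 261.15/30.85 = 8.4652.
W = Q_C/COP_R = 363/8.4652 = 42.9 kW.

Ẇ_in ≈ 42.9 kW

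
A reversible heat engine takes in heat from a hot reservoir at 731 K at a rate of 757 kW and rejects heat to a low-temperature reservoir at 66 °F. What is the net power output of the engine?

T_C = 66 °F → (66 − 32) × 5/9 = 18.89 °C = 292.04 K.
For a reversible engine, η = 1 − T_C/T_H = 1 − 292.04/731.00 = 0.6005.
W = η·Q_H = 0.6005 × 757 = 454.6 kW.

Ẇ ≈ 454.6 kW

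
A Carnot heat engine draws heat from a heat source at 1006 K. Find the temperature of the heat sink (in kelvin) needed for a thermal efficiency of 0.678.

T_C ≈ 323.9 K

From η = 1 − T_C/T_H, T_C = T_H·(1 − η) = 1006.00 × (1 − 0.678) = 323.9 K.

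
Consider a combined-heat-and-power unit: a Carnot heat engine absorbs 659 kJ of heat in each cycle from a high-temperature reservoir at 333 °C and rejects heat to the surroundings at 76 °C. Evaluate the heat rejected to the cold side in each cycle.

Q_C ≈ 380 kJ

T_H = 333 °C → 333 + 273.15 = 606.15 K.
T_C = 76 °C → 76 + 273.15 = 349.15 K.
For a reversible engine, η = 1 − T_C/T_H = 1 − 349.15/606.15 = 0.4240.
For a reversible cycle Q_C/Q_H = T_C/T_H, so Q_C = 659 × 349.15/606.15 = 380 kJ.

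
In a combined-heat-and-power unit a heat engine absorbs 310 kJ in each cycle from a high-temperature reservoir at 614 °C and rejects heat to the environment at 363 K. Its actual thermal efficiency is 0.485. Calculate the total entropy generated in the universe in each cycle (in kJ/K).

T_H = 614 °C → 614 + 273.15 = 887.15 K.
W = η·Q_H = 0.485 × 310 = 150.3 kJ, so Q_C = Q_H − W = 159.7 kJ.
Reservoir entropy changes: ΔS_H = −Q_H/T_H = −310/887.15 = -0.3494 kJ/K and ΔS_C = +Q_C/T_C = 159.7/363.00 = 0.4398 kJ/K.
ΔS_univ = −Q_H/T_H + Q_C/T_C = 0.0904 kJ/K (> 0, since η = 0.485 < η_Carnot = 0.591).

ΔS_univ ≈ 0.0904 kJ/K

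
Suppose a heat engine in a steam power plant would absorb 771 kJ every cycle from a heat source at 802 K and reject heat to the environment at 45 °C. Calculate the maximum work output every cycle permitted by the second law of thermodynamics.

T_C = 45 °C → 45 + 273.15 = 318.15 K.
The upper bound on efficiency is η_max = 1 − T_C/T_H = 1 − 318.15/802.00 = 0.6033.
W_max = η_max · Q_H = 0.6033 × 771 = 465 kJ.

W_max ≈ 465 kJ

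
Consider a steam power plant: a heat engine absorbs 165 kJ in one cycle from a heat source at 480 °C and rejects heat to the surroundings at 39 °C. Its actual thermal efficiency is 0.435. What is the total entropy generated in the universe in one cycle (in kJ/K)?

T_H = 480 °C → 480 + 273.15 = 753.15 K.
T_C = 39 °C → 39 + 273.15 = 312.15 K.
W = η·Q_H = 0.435 × 165 = 71.78 kJ, so Q_C = Q_H − W = 93.22 kJ.
The hot reservoir loses entropy Q_H/T_H = 165/753.15 = 0.2191 kJ/K; the cold reservoir gains Q_C/T_C = 93.22/312.15 = 0.2987 kJ/K.
ΔS_univ = −Q_H/T_H + Q_C/T_C = 0.0796 kJ/K (> 0, since η = 0.435 < η_Carnot = 0.586).

ΔS_univ ≈ 0.0796 kJ/K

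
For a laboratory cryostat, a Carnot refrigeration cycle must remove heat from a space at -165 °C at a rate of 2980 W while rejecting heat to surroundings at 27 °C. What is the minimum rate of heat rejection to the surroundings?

T_H = 27 °C → 27 + 273.15 = 300.15 K.
T_C = -165 °C → -165 + 273.15 = 108.15 K.
For a reversible cycle Q_H/Q_C = T_H/T_C, so Q_H = Q_C·T_H/T_C = 2980 × 300.15/108.15 = 8270 W.

Q̇_H ≈ 8270 W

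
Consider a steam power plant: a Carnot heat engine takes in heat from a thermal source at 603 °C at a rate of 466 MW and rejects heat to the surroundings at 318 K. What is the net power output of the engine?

T_H = 603 °C → 603 + 273.15 = 876.15 K.
For a reversible engine, η = 1 − T_C/T_H = 1 − 318.00/876.15 = 0.6370.
W = η·Q_H = 0.6370 × 466 = 297 MW.

Ẇ ≈ 297 MW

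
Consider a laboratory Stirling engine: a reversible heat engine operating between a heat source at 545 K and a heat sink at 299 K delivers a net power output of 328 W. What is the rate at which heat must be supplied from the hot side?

Carnot efficiency: η = 1 − T_C/T_H = 1 − 299.00/545.00 = 0.4514.
Q_H = W/η = 328/0.4514 = 727 W.

Q̇_H ≈ 727 W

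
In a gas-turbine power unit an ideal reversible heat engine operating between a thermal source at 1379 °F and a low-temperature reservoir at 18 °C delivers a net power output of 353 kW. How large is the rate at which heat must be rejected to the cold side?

Q̇_C ≈ 140.7 kW

T_H = 1379 °F → (1379 − 32) × 5/9 = 748.33 °C = 1021.48 K.
T_C = 18 °C → 18 + 273.15 = 291.15 K.
Carnot efficiency: η = 1 − T_C/T_H = 1 − 291.15/1021.48 = 0.7150.
Since Q_C/Q_H = T_C/T_H and Q_H = W/η, Q_C = W·T_C/(T_H − T_C) = 353 × 291.15/730.33 = 140.7 kW.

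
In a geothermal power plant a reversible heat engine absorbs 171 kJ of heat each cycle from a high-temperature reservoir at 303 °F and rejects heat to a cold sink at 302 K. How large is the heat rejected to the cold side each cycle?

Q_C ≈ 121.9 kJ

T_H = 303 °F → (303 − 32) × 5/9 = 150.56 °C = 423.71 K.
Since the cycle is reversible, η = 1 − T_C/T_H = 1 − 302.00/423.71 = 0.2872.
For a reversible cycle Q_C/Q_H = T_C/T_H, so Q_C = 171 × 302.00/423.71 = 121.9 kJ.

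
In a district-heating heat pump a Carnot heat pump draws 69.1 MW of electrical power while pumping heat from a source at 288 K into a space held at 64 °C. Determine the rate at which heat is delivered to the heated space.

T_H = 64 °C → 64 + 273.15 = 337.15 K.
The Carnot heat-pump COP is COP_HP = T_H/(T_H − T_C) = 337.15/49.15 = 6.8596.
Q_H = COP_HP · W = 6.8596 × 69.1 = 474 MW.

Q̇_H ≈ 474 MW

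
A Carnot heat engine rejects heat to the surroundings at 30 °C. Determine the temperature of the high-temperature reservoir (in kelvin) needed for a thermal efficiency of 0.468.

T_H ≈ 570 K

T_C = 30 °C → 30 + 273.15 = 303.15 K.
From η = 1 − T_C/T_H, solving for T_H gives T_H = T_C/(1 − η) = 303.15/(1 − 0.468) = 570 K.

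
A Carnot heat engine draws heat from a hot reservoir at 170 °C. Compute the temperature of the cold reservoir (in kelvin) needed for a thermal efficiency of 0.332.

T_H = 170 °C → 170 + 273.15 = 443.15 K.
From η = 1 − T_C/T_H, T_C = T_H·(1 − η) = 443.15 × (1 − 0.332) = 296.0 K.

T_C ≈ 296.0 K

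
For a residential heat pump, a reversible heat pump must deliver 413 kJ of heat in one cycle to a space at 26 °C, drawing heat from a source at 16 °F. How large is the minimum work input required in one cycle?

W_in ≈ 48.2 kJ

T_H = 26 °C → 26 + 273.15 = 299.15 K.
T_C = 16 °F → (16 − 32) × 5/9 = -8.89 °C = 264.26 K.
The Carnot heat-pump COP is COP_HP = T_H/(T_H − T_C) = 299.15/34.89 = 8.5744.
W = Q_H/COP_HP = 413/8.5744 = 48.2 kJ.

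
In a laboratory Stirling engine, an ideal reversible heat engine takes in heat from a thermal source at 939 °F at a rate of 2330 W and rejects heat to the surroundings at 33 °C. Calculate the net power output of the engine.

T_H = 939 °F → (939 − 32) × 5/9 = 503.89 °C = 777.04 K.
T_C = 33 °C → 33 + 273.15 = 306.15 K.
The Carnot efficiency is η = 1 − T_C/T_H = 1 − 306.15/777.04 = 0.6060.
W = η·Q_H = 0.6060 × 2330 = 1412 W.

Ẇ ≈ 1412 W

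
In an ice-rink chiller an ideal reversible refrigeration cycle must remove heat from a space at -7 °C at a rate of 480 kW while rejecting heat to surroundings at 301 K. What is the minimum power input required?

Ẇ_in ≈ 62.85 kW

T_C = -7 °C → -7 + 273.15 = 266.15 K.
The reversible coefficient of performance is COP_R = T_C/(T_H − T_C) = 266.15/34.85 = 7.6370.
W = Q_C/COP_R = 480/7.6370 = 62.85 kW.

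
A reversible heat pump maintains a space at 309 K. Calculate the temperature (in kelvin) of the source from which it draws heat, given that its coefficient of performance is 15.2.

T_C ≈ 289 K

COP_HP = T_H/(T_H − T_C) ⇒ T_C = T_H·(COP_HP − 1)/COP_HP = 309.00 × (15.2 − 1)/15.2 = 289 K.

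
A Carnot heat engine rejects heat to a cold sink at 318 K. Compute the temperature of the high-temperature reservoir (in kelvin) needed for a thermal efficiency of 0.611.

T_H ≈ 817.5 K

From η = 1 − T_C/T_H, solving for T_H gives T_H = T_C/(1 − η) = 318.00/(1 − 0.611) = 817.5 K.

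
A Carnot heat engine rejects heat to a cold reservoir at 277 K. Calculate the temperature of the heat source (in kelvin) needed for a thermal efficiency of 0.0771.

From η = 1 − T_C/T_H, solving for T_H gives T_H = T_C/(1 − η) = 277.00/(1 − 0.0771) = 300 K.

T_H ≈ 300 K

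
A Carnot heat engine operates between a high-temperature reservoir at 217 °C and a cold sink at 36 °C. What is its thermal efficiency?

η ≈ 0.369

T_H = 217 °C → 217 + 273.15 = 490.15 K.
T_C = 36 °C → 36 + 273.15 = 309.15 K.
The Carnot efficiency is η = 1 − T_C/T_H = 1 − 309.15/490.15 = 0.369.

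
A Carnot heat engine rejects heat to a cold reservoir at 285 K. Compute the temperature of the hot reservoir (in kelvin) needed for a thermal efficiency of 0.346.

From η = 1 − T_C/T_H, solving for T_H gives T_H = T_C/(1 − η) = 285.00/(1 − 0.346) = 436 K.

T_H ≈ 436 K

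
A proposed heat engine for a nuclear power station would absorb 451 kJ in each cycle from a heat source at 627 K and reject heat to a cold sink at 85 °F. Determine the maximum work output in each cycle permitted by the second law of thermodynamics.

W_max ≈ 233.3 kJ

T_C = 85 °F → (85 − 32) × 5/9 = 29.44 °C = 302.59 K.
By the Carnot theorem, η_max = 1 − T_C/T_H = 1 − 302.59/627.00 = 0.5174.
W_max = η_max · Q_H = 0.5174 × 451 = 233.3 kJ.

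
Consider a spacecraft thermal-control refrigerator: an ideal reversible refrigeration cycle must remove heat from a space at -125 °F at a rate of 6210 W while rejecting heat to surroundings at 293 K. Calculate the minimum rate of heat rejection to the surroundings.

T_C = -125 °F → (-125 − 32) × 5/9 = -87.22 °C = 185.93 K.
For a reversible cycle Q_H/Q_C = T_H/T_C, so Q_H = Q_C·T_H/T_C = 6210 × 293.00/185.93 = 9786 W.

Q̇_H ≈ 9786 W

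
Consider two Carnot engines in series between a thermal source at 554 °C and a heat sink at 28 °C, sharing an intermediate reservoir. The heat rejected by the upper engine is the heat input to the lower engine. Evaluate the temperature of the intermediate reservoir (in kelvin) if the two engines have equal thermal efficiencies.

T_H = 554 °C → 554 + 273.15 = 827.15 K.
T_C = 28 °C → 28 + 273.15 = 301.15 K.
Equal efficiencies require 1 − T_m/T_H = 1 − T_C/T_m, i.e. T_m/T_H = T_C/T_m, so T_m = √(T_H·T_C) = √(827.15 × 301.15) = 499.1 K.

T_m ≈ 499.1 K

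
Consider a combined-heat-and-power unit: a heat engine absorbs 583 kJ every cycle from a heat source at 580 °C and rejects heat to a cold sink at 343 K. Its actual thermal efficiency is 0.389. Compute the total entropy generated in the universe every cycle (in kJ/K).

ΔS_univ ≈ 0.355 kJ/K

T_H = 580 °C → 580 + 273.15 = 853.15 K.
W = η·Q_H = 0.389 × 583 = 226.8 kJ, so Q_C = Q_H − W = 356.2 kJ.
The hot reservoir loses entropy Q_H/T_H = 583/853.15 = 0.6833 kJ/K; the cold reservoir gains Q_C/T_C = 356.2/343.00 = 1.039 kJ/K.
ΔS_univ = −Q_H/T_H + Q_C/T_C = 0.355 kJ/K (> 0, since η = 0.389 < η_Carnot = 0.598).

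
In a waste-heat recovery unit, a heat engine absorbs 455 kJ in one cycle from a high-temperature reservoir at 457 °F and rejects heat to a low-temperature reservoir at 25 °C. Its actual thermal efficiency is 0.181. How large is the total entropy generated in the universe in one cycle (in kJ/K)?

T_H = 457 °F → (457 − 32) × 5/9 = 236.11 °C = 509.26 K.
T_C = 25 °C → 25 + 273.15 = 298.15 K.
W = η·Q_H = 0.181 × 455 = 82.36 kJ, so Q_C = Q_H − W = 372.6 kJ.
Entropy balance on the reservoirs: −Q_H/T_H = -0.8935 kJ/K, +Q_C/T_C = 1.250 kJ/K.
ΔS_univ = −Q_H/T_H + Q_C/T_C = 0.356 kJ/K (> 0, since η = 0.181 < η_Carnot = 0.415).

ΔS_univ ≈ 0.356 kJ/K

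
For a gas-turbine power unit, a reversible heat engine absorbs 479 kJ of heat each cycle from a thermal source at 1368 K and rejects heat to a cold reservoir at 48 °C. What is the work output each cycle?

W ≈ 367 kJ

T_C = 48 °C → 48 + 273.15 = 321.15 K.
For a reversible engine, η = 1 − T_C/T_H = 1 − 321.15/1368.00 = 0.7652.
W = η·Q_H = 0.7652 × 479 = 367 kJ.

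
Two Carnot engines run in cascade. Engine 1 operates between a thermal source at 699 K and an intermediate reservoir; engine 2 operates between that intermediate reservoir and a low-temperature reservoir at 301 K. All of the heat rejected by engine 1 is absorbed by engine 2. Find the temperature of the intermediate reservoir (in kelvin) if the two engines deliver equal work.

For reversible stages Q_m = Q_H·(T_m/T_H). Setting W₁ = Q_H(1 − T_m/T_H) equal to W₂ = Q_m(1 − T_C/T_m) = Q_H·(T_m − T_C)/T_H gives T_H − T_m = T_m − T_C, so T_m = (T_H + T_C)/2 = (699.00 + 301.00)/2 = 500 K.

T_m ≈ 500 K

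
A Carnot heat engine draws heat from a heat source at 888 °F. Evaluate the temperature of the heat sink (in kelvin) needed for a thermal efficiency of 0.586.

T_C ≈ 310 K

T_H = 888 °F → (888 − 32) × 5/9 = 475.56 °C = 748.71 K.
From η = 1 − T_C/T_H, T_C = T_H·(1 − η) = 748.71 × (1 − 0.586) = 310 K.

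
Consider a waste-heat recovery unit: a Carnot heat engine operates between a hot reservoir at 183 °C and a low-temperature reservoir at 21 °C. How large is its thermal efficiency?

η ≈ 0.355

T_H = 183 °C → 183 + 273.15 = 456.15 K.
T_C = 21 °C → 21 + 273.15 = 294.15 K.
η_rev = 1 − T_C/T_H = 1 − 294.15/456.15 = 0.355.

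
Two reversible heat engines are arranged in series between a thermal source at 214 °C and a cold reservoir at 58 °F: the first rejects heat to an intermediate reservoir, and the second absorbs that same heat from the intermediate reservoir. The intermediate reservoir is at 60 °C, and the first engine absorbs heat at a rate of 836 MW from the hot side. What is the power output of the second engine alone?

Ẇ₂ ≈ 78.2 MW

T_H = 214 °C → 214 + 273.15 = 487.15 K.
T_C = 58 °F → (58 − 32) × 5/9 = 14.44 °C = 287.59 K.
T_m = 60 °C → 60 + 273.15 = 333.15 K.
Heat entering the second stage: Q_m = Q_H·(T_m/T_H) = 836 × 333.15/487.15 = 572 MW.
Second-stage efficiency η₂ = 1 − T_C/T_m = 1 − 287.59/333.15 = 0.1367, so W₂ = η₂·Q_m = 78.2 MW.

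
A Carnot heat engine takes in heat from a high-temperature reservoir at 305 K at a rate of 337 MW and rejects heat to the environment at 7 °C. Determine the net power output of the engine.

Ẇ ≈ 27.5 MW

T_C = 7 °C → 7 + 273.15 = 280.15 K.
Carnot efficiency: η = 1 − T_C/T_H = 1 − 280.15/305.00 = 0.0815.
W = η·Q_H = 0.0815 × 337 = 27.5 MW.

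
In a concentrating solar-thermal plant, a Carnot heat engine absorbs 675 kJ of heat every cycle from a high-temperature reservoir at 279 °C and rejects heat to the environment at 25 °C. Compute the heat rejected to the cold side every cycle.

Q_C ≈ 364.5 kJ

T_H = 279 °C → 279 + 273.15 = 552.15 K.
T_C = 25 °C → 25 + 273.15 = 298.15 K.
Since the cycle is reversible, η = 1 − T_C/T_H = 1 − 298.15/552.15 = 0.4600.
For a reversible cycle Q_C/Q_H = T_C/T_H, so Q_C = 675 × 298.15/552.15 = 364.5 kJ.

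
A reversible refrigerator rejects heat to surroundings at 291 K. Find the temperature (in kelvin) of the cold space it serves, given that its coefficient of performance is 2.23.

T_C ≈ 201 K

COP_R = T_C/(T_H − T_C) ⇒ T_C = T_H·COP_R/(1 + COP_R) = 291.00 × 2.23/(1 + 2.23) = 201 K.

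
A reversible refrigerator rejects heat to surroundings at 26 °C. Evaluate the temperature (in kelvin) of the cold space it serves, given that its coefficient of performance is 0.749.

T_C ≈ 128 K

T_H = 26 °C → 26 + 273.15 = 299.15 K.
COP_R = T_C/(T_H − T_C) ⇒ T_C = T_H·COP_R/(1 + COP_R) = 299.15 × 0.749/(1 + 0.749) = 128 K.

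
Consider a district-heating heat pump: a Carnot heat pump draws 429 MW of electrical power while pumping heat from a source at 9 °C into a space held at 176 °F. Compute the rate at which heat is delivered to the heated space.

Q̇_H ≈ 2130 MW

T_H = 176 °F → (176 − 32) × 5/9 = 80.00 °C = 353.15 K.
T_C = 9 °C → 9 + 273.15 = 282.15 K.
Reversible heating COP: COP_HP = T_H/(T_H − T_C) = 353.15/71.00 = 4.9739.
Q_H = COP_HP · W = 4.9739 × 429 = 2130 MW.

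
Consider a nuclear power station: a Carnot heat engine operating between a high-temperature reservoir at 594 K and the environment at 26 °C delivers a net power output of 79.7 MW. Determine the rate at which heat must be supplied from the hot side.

Q̇_H ≈ 161 MW

T_C = 26 °C → 26 + 273.15 = 299.15 K.
The Carnot efficiency is η = 1 − T_C/T_H = 1 − 299.15/594.00 = 0.4964.
Q_H = W/η = 79.7/0.4964 = 161 MW.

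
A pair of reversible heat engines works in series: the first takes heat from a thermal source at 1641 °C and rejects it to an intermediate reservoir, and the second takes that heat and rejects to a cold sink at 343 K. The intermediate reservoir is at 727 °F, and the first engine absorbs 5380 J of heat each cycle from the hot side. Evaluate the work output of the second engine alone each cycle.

W₂ ≈ 888.9 J

T_H = 1641 °C → 1641 + 273.15 = 1914.15 K.
T_m = 727 °F → (727 − 32) × 5/9 = 386.11 °C = 659.26 K.
Heat entering the second stage: Q_m = Q_H·(T_m/T_H) = 5380 × 659.26/1914.15 = 1853 J.
Second-stage efficiency η₂ = 1 − T_C/T_m = 1 − 343.00/659.26 = 0.4797, so W₂ = η₂·Q_m = 888.9 J.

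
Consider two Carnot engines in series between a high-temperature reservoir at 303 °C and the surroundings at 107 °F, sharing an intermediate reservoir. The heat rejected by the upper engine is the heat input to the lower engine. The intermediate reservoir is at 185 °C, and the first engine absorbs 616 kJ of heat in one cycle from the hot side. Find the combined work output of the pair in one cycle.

W_total ≈ 279 kJ

T_H = 303 °C → 303 + 273.15 = 576.15 K.
T_C = 107 °F → (107 − 32) × 5/9 = 41.67 °C = 314.82 K.
Two reversible stages in series are equivalent to a single Carnot engine between T_H and T_C, so η_total = 1 − T_C/T_H = 1 − 314.82/576.15 = 0.4536.
W_total = η_total · Q_H = 0.4536 × 616 = 279 kJ.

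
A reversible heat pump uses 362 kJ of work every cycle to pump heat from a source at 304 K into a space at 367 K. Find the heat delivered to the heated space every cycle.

Q_H ≈ 2109 kJ

Reversible heating COP: COP_HP = T_H/(T_H − T_C) = 367.00/63.00 = 5.8254.
Q_H = COP_HP · W = 5.8254 × 362 = 2109 kJ.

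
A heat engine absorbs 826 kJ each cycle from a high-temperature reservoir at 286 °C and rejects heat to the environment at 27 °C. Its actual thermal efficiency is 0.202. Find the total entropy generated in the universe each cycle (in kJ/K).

T_H = 286 °C → 286 + 273.15 = 559.15 K.
T_C = 27 °C → 27 + 273.15 = 300.15 K.
W = η·Q_H = 0.202 × 826 = 166.9 kJ, so Q_C = Q_H − W = 659.1 kJ.
Reservoir entropy changes: ΔS_H = −Q_H/T_H = −826/559.15 = -1.477 kJ/K and ΔS_C = +Q_C/T_C = 659.1/300.15 = 2.196 kJ/K.
ΔS_univ = −Q_H/T_H + Q_C/T_C = 0.719 kJ/K (> 0, since η = 0.202 < η_Carnot = 0.463).

ΔS_univ ≈ 0.719 kJ/K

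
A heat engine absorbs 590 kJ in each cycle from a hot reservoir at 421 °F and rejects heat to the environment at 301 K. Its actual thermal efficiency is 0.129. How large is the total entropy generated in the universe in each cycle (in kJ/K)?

T_H = 421 °F → (421 − 32) × 5/9 = 216.11 °C = 489.26 K.
W = η·Q_H = 0.129 × 590 = 76.11 kJ, so Q_C = Q_H − W = 513.9 kJ.
The hot reservoir loses entropy Q_H/T_H = 590/489.26 = 1.206 kJ/K; the cold reservoir gains Q_C/T_C = 513.9/301.00 = 1.707 kJ/K.
ΔS_univ = −Q_H/T_H + Q_C/T_C = 0.501 kJ/K (> 0, since η = 0.129 < η_Carnot = 0.385).

ΔS_univ ≈ 0.501 kJ/K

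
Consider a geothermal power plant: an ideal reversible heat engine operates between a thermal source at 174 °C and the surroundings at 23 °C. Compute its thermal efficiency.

η ≈ 0.338

T_H = 174 °C → 174 + 273.15 = 447.15 K.
T_C = 23 °C → 23 + 273.15 = 296.15 K.
η_rev = 1 − T_C/T_H = 1 − 296.15/447.15 = 0.338.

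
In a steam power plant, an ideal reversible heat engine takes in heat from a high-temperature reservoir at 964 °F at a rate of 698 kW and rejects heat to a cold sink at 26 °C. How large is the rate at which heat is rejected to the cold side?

T_H = 964 °F → (964 − 32) × 5/9 = 517.78 °C = 790.93 K.
T_C = 26 °C → 26 + 273.15 = 299.15 K.
Carnot efficiency: η = 1 − T_C/T_H = 1 − 299.15/790.93 = 0.6218.
For a reversible cycle Q_C/Q_H = T_C/T_H, so Q_C = 698 × 299.15/790.93 = 264 kW.

Q̇_C ≈ 264 kW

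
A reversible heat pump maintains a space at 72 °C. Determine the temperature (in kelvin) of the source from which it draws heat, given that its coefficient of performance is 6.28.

T_H = 72 °C → 72 + 273.15 = 345.15 K.
COP_HP = T_H/(T_H − T_C) ⇒ T_C = T_H·(COP_HP − 1)/COP_HP = 345.15 × (6.28 − 1)/6.28 = 290.2 K.

T_C ≈ 290.2 K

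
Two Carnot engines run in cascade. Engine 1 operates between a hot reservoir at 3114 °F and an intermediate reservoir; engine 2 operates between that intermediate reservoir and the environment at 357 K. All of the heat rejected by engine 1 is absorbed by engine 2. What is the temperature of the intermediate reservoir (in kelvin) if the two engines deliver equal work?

T_m ≈ 1170 K

T_H = 3114 °F → (3114 − 32) × 5/9 = 1712.22 °C = 1985.37 K.
For reversible stages Q_m = Q_H·(T_m/T_H). Setting W₁ = Q_H(1 − T_m/T_H) equal to W₂ = Q_m(1 − T_C/T_m) = Q_H·(T_m − T_C)/T_H gives T_H − T_m = T_m − T_C, so T_m = (T_H + T_C)/2 = (1985.37 + 357.00)/2 = 1170 K.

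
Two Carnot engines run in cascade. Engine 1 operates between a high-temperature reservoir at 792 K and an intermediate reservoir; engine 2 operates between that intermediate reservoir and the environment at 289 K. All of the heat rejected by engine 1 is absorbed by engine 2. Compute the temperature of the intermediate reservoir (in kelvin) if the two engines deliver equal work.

T_m ≈ 540.5 K

For reversible stages Q_m = Q_H·(T_m/T_H). Setting W₁ = Q_H(1 − T_m/T_H) equal to W₂ = Q_m(1 − T_C/T_m) = Q_H·(T_m − T_C)/T_H gives T_H − T_m = T_m − T_C, so T_m = (T_H + T_C)/2 = (792.00 + 289.00)/2 = 540.5 K.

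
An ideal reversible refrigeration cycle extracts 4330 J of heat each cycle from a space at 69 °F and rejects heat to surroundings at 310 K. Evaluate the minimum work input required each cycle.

T_C = 69 °F → (69 − 32) × 5/9 = 20.56 °C = 293.71 K.
COP_R = T_C/(T_H − T_C) = 293.71/16.29 = 18.0249.
W = Q_C/COP_R = 4330/18.0249 = 240 J.

W_in ≈ 240 J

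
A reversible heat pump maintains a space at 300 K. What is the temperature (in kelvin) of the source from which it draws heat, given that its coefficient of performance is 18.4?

COP_HP = T_H/(T_H − T_C) ⇒ T_C = T_H·(COP_HP − 1)/COP_HP = 300.00 × (18.4 − 1)/18.4 = 284 K.

T_C ≈ 284 K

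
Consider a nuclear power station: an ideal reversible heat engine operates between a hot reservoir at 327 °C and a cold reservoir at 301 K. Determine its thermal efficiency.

T_H = 327 °C → 327 + 273.15 = 600.15 K.
Since the cycle is reversible, η = 1 − T_C/T_H = 1 − 301.00/600.15 = 0.498.

η ≈ 0.498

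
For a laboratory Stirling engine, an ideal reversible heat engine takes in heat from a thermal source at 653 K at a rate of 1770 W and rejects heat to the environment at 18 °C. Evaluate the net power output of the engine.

Ẇ ≈ 981 W

T_C = 18 °C → 18 + 273.15 = 291.15 K.
For a reversible engine, η = 1 − T_C/T_H = 1 − 291.15/653.00 = 0.5541.
W = η·Q_H = 0.5541 × 1770 = 981 W.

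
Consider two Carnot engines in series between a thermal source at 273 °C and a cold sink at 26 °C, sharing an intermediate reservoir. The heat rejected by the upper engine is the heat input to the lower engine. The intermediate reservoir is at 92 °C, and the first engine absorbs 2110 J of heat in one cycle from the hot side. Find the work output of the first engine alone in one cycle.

W₁ ≈ 699 J

T_H = 273 °C → 273 + 273.15 = 546.15 K.
T_C = 26 °C → 26 + 273.15 = 299.15 K.
T_m = 92 °C → 92 + 273.15 = 365.15 K.
First-stage efficiency η₁ = 1 − T_m/T_H = 1 − 365.15/546.15 = 0.3314.
W₁ = η₁·Q_H = 0.3314 × 2110 = 699 J.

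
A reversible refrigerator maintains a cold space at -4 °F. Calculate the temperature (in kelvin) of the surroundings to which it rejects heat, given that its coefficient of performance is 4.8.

T_H ≈ 305.9 K

T_C = -4 °F → (-4 − 32) × 5/9 = -20.00 °C = 253.15 K.
COP_R = T_C/(T_H − T_C) ⇒ T_H = T_C·(1 + 1/COP_R) = 253.15 × (1 + 1/4.8) = 305.9 K.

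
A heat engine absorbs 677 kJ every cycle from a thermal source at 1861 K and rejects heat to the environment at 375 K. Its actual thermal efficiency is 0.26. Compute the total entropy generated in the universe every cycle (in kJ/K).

ΔS_univ ≈ 0.972 kJ/K

W = η·Q_H = 0.26 × 677 = 176.0 kJ, so Q_C = Q_H − W = 501.0 kJ.
Reservoir entropy changes: ΔS_H = −Q_H/T_H = −677/1861.00 = -0.3638 kJ/K and ΔS_C = +Q_C/T_C = 501.0/375.00 = 1.336 kJ/K.
ΔS_univ = −Q_H/T_H + Q_C/T_C = 0.972 kJ/K (> 0, since η = 0.26 < η_Carnot = 0.798).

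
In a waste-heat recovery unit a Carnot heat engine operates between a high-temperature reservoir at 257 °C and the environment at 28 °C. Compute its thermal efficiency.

T_H = 257 °C → 257 + 273.15 = 530.15 K.
T_C = 28 °C → 28 + 273.15 = 301.15 K.
For a reversible engine, η = 1 − T_C/T_H = 1 − 301.15/530.15 = 0.432.

η ≈ 0.432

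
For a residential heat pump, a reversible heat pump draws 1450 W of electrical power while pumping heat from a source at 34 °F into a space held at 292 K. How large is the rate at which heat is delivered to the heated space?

T_C = 34 °F → (34 − 32) × 5/9 = 1.11 °C = 274.26 K.
The Carnot heat-pump COP is COP_HP = T_H/(T_H − T_C) = 292.00/17.74 = 16.4610.
Q_H = COP_HP · W = 16.4610 × 1450 = 23900 W.

Q̇_H ≈ 23900 W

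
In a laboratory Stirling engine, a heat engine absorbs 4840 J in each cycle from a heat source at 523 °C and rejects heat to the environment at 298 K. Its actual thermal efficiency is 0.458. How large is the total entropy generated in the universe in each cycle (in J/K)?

ΔS_univ ≈ 2.72 J/K

T_H = 523 °C → 523 + 273.15 = 796.15 K.
W = η·Q_H = 0.458 × 4840 = 2217 J, so Q_C = Q_H − W = 2623 J.
The hot reservoir loses entropy Q_H/T_H = 4840/796.15 = 6.079 J/K; the cold reservoir gains Q_C/T_C = 2623/298.00 = 8.803 J/K.
ΔS_univ = −Q_H/T_H + Q_C/T_C = 2.72 J/K (> 0, since η = 0.458 < η_Carnot = 0.626).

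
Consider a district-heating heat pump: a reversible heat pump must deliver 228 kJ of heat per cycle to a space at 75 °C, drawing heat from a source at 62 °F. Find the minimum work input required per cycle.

W_in ≈ 38.2 kJ

T_H = 75 °C → 75 + 273.15 = 348.15 K.
T_C = 62 °F → (62 − 32) × 5/9 = 16.67 °C = 289.82 K.
COP_HP = T_H/(T_H − T_C) = 348.15/58.33 = 5.9683.
W = Q_H/COP_HP = 228/5.9683 = 38.2 kJ.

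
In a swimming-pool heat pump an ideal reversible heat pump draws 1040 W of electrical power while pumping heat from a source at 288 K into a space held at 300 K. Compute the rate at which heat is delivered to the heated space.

Q̇_H ≈ 26000 W

Reversible heating COP: COP_HP = T_H/(T_H − T_C) = 300.00/12.00 = 25.0000.
Q_H = COP_HP · W = 25.0000 × 1040 = 26000 W.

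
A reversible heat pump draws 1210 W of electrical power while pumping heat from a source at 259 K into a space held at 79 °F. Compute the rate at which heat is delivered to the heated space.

T_H = 79 °F → (79 − 32) × 5/9 = 26.11 °C = 299.26 K.
Reversible heating COP: COP_HP = T_H/(T_H − T_C) = 299.26/40.26 = 7.4330.
Q_H = COP_HP · W = 7.4330 × 1210 = 8990 W.

Q̇_H ≈ 8990 W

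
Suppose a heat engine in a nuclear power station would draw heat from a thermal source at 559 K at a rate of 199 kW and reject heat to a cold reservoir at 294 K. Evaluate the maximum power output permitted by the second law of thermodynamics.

The upper bound on efficiency is η_max = 1 − T_C/T_H = 1 − 294.00/559.00 = 0.4741.
W_max = η_max · Q_H = 0.4741 × 199 = 94.3 kW.

Ẇ_max ≈ 94.3 kW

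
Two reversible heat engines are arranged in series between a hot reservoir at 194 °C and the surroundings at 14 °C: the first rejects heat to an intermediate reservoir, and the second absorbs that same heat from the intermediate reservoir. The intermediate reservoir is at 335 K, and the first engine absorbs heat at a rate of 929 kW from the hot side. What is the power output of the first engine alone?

T_H = 194 °C → 194 + 273.15 = 467.15 K.
T_C = 14 °C → 14 + 273.15 = 287.15 K.
First-stage efficiency η₁ = 1 − T_m/T_H = 1 − 335.00/467.15 = 0.2829.
W₁ = η₁·Q_H = 0.2829 × 929 = 263 kW.

Ẇ₁ ≈ 263 kW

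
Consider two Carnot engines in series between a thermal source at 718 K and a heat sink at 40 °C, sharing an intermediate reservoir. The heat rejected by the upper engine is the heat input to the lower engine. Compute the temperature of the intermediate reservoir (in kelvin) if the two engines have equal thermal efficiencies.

T_m ≈ 474 K

T_C = 40 °C → 40 + 273.15 = 313.15 K.
Equal efficiencies require 1 − T_m/T_H = 1 − T_C/T_m, i.e. T_m/T_H = T_C/T_m, so T_m = √(T_H·T_C) = √(718.00 × 313.15) = 474 K.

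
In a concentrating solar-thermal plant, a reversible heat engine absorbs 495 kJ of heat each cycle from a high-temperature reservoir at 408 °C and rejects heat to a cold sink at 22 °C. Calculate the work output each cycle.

T_H = 408 °C → 408 + 273.15 = 681.15 K.
T_C = 22 °C → 22 + 273.15 = 295.15 K.
The Carnot efficiency is η = 1 − T_C/T_H = 1 − 295.15/681.15 = 0.5667.
W = η·Q_H = 0.5667 × 495 = 281 kJ.

W ≈ 281 kJ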